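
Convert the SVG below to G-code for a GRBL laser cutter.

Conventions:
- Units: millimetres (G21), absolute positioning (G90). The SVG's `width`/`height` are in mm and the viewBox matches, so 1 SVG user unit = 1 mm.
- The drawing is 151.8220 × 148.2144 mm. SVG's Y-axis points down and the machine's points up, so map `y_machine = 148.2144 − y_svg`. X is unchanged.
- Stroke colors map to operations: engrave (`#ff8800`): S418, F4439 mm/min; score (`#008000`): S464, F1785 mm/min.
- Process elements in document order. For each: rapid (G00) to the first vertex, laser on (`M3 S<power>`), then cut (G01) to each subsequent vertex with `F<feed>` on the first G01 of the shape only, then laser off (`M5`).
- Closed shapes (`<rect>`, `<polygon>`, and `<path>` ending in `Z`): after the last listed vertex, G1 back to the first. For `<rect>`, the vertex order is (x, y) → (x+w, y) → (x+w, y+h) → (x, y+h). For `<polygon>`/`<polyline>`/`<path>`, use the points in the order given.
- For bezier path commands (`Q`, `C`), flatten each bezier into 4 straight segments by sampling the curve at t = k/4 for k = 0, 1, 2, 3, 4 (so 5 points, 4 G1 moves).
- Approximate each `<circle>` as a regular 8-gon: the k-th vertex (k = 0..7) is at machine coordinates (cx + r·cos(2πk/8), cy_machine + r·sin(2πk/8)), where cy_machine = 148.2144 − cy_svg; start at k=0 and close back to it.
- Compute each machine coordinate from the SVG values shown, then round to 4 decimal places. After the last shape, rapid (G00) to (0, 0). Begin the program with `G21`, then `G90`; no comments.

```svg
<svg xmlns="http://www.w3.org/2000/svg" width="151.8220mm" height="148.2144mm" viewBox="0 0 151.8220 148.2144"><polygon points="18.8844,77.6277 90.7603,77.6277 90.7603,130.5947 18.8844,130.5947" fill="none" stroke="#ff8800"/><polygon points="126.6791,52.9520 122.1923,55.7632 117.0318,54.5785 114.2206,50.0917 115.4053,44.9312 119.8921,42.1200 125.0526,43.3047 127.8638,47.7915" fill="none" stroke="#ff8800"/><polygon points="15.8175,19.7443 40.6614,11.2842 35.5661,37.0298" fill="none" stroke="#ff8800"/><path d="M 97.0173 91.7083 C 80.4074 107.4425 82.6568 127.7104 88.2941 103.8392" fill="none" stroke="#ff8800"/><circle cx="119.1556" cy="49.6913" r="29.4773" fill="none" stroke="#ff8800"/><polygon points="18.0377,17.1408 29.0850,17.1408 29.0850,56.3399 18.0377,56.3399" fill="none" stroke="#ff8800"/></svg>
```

G21
G90
G00 X18.8844 Y70.5867
M3 S418
G01 X90.7603 Y70.5867 F4439
G01 X90.7603 Y17.6197
G01 X18.8844 Y17.6197
G01 X18.8844 Y70.5867
M5
G00 X126.6791 Y95.2624
M3 S418
G01 X122.1923 Y92.4512 F4439
G01 X117.0318 Y93.6359
G01 X114.2206 Y98.1227
G01 X115.4053 Y103.2832
G01 X119.8921 Y106.0944
G01 X125.0526 Y104.9097
G01 X127.8638 Y100.4229
G01 X126.6791 Y95.2624
M5
G00 X15.8175 Y128.4701
M3 S418
G01 X40.6614 Y136.9302 F4439
G01 X35.5661 Y111.1846
G01 X15.8175 Y128.4701
M5
G00 X97.0173 Y56.5061
M3 S418
G01 X87.8543 Y44.6159 F4439
G01 X84.3130 Y35.5886
G01 X84.9431 Y33.9874
G01 X88.2941 Y44.3752
M5
G00 X148.6329 Y98.5231
M3 S418
G01 X139.9992 Y119.3667 F4439
G01 X119.1556 Y128.0004
G01 X98.3120 Y119.3667
G01 X89.6783 Y98.5231
G01 X98.3120 Y77.6795
G01 X119.1556 Y69.0458
G01 X139.9992 Y77.6795
G01 X148.6329 Y98.5231
M5
G00 X18.0377 Y131.0736
M3 S418
G01 X29.0850 Y131.0736 F4439
G01 X29.0850 Y91.8745
G01 X18.0377 Y91.8745
G01 X18.0377 Y131.0736
M5
G00 X0.0000 Y0.0000

Since the viewBox matches the mm dimensions, user units are millimetres directly. The only transform is the Y-flip y_m = 148.2144 − y_svg.

Shape 1 is a rectangle drawn with `<polygon>`. Its stroke #ff8800 means engrave at S418, F4439. After flipping Y the toolpath is (18.8844,70.5867) → (90.7603,70.5867) → (90.7603,17.6197) → (18.8844,17.6197) → (18.8844,70.5867), returning to the start.

Shape 2 is a regular polygon drawn with `<polygon>`. Its stroke #ff8800 means engrave at S418, F4439. After flipping Y the toolpath is (126.6791,95.2624) → (122.1923,92.4512) → (117.0318,93.6359) → (114.2206,98.1227) → (115.4053,103.2832) → (119.8921,106.0944) → (125.0526,104.9097) → (127.8638,100.4229) → (126.6791,95.2624), returning to the start.

Shape 3 is a regular polygon drawn with `<polygon>`. Its stroke #ff8800 means engrave at S418, F4439. After flipping Y the toolpath is (15.8175,128.4701) → (40.6614,136.9302) → (35.5661,111.1846) → (15.8175,128.4701), returning to the start.

Shape 4 is a cubic bezier drawn with `<path>`. Its stroke #ff8800 means engrave at S418, F4439. After flipping Y the toolpath is (97.0173,56.5061) → (87.8543,44.6159) → (84.3130,35.5886) → (84.9431,33.9874) → (88.2941,44.3752).

Shape 5 is a circle drawn with `<circle>`. Its stroke #ff8800 means engrave at S418, F4439. After flipping Y the toolpath is (148.6329,98.5231) → (139.9992,119.3667) → (119.1556,128.0004) → (98.3120,119.3667) → (89.6783,98.5231) → (98.3120,77.6795) → (119.1556,69.0458) → (139.9992,77.6795) → (148.6329,98.5231), returning to the start.

Shape 6 is a rectangle drawn with `<polygon>`. Its stroke #ff8800 means engrave at S418, F4439. After flipping Y the toolpath is (18.0377,131.0736) → (29.0850,131.0736) → (29.0850,91.8745) → (18.0377,91.8745) → (18.0377,131.0736), returning to the start.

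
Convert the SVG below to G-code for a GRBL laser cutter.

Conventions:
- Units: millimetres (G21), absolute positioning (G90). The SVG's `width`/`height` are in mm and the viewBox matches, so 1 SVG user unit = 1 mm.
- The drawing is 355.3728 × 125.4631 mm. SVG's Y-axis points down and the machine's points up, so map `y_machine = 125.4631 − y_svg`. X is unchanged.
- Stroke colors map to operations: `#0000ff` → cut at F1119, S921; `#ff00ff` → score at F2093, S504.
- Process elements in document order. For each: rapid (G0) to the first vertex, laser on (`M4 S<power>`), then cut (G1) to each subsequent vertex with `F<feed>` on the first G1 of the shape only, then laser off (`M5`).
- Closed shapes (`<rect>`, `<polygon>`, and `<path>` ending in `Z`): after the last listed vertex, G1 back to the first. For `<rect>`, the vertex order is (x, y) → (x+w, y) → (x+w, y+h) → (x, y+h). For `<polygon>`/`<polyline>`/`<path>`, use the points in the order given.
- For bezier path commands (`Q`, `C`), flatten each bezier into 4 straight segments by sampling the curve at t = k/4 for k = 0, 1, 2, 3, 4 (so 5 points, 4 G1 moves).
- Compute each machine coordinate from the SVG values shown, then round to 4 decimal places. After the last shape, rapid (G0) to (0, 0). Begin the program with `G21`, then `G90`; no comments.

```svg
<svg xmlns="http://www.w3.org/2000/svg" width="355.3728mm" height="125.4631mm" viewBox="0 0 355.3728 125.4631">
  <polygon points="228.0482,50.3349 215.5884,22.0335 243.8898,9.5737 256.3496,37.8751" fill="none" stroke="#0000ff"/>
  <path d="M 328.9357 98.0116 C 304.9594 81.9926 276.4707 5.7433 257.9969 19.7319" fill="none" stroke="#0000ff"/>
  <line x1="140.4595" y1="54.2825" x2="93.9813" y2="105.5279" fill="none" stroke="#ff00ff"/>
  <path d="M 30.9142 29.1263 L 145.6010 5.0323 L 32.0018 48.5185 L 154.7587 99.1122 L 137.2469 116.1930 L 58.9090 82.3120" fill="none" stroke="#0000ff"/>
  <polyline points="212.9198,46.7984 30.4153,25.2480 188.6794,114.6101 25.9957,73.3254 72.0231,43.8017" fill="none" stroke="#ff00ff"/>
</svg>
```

G21
G90
G0 X228.0482 Y75.1282
M4 S921
G1 X215.5884 Y103.4296 F1119
G1 X243.8898 Y115.8894
G1 X256.3496 Y87.5880
G1 X228.0482 Y75.1282
M5
G0 X328.9357 Y27.4515
M4 S921
G1 X310.3344 Y48.4079 F1119
G1 X291.4029 Y77.8442
G1 X273.5031 Y101.6541
G1 X257.9969 Y105.7312
M5
G0 X140.4595 Y71.1806
M4 S504
G1 X93.9813 Y19.9352 F2093
M5
G0 X30.9142 Y96.3368
M4 S921
G1 X145.6010 Y120.4308 F1119
G1 X32.0018 Y76.9446
G1 X154.7587 Y26.3509
G1 X137.2469 Y9.2701
G1 X58.9090 Y43.1511
M5
G0 X212.9198 Y78.6647
M4 S504
G1 X30.4153 Y100.2151 F2093
G1 X188.6794 Y10.8530
G1 X25.9957 Y52.1377
G1 X72.0231 Y81.6614
M5
G0 X0.0000 Y0.0000

Since the viewBox matches the mm dimensions, user units are millimetres directly. The only transform is the Y-flip y_m = 125.4631 − y_svg.

Shape 1 is a regular polygon drawn with `<polygon>`. Its stroke #0000ff means cut at S921, F1119. After flipping Y the toolpath is (228.0482,75.1282) → (215.5884,103.4296) → (243.8898,115.8894) → (256.3496,87.5880) → (228.0482,75.1282), returning to the start.

Shape 2 is a cubic bezier drawn with `<path>`. Its stroke #0000ff means cut at S921, F1119. After flipping Y the toolpath is (328.9357,27.4515) → (310.3344,48.4079) → (291.4029,77.8442) → (273.5031,101.6541) → (257.9969,105.7312).

Shape 3 is a line segment drawn with `<line>`. Its stroke #ff00ff means score at S504, F2093. After flipping Y the toolpath is (140.4595,71.1806) → (93.9813,19.9352).

Shape 4 is a open polyline drawn with `<path>`. Its stroke #0000ff means cut at S921, F1119. After flipping Y the toolpath is (30.9142,96.3368) → (145.6010,120.4308) → (32.0018,76.9446) → (154.7587,26.3509) → (137.2469,9.2701) → (58.9090,43.1511).

Shape 5 is a open polyline drawn with `<polyline>`. Its stroke #ff00ff means score at S504, F2093. After flipping Y the toolpath is (212.9198,78.6647) → (30.4153,100.2151) → (188.6794,10.8530) → (25.9957,52.1377) → (72.0231,81.6614).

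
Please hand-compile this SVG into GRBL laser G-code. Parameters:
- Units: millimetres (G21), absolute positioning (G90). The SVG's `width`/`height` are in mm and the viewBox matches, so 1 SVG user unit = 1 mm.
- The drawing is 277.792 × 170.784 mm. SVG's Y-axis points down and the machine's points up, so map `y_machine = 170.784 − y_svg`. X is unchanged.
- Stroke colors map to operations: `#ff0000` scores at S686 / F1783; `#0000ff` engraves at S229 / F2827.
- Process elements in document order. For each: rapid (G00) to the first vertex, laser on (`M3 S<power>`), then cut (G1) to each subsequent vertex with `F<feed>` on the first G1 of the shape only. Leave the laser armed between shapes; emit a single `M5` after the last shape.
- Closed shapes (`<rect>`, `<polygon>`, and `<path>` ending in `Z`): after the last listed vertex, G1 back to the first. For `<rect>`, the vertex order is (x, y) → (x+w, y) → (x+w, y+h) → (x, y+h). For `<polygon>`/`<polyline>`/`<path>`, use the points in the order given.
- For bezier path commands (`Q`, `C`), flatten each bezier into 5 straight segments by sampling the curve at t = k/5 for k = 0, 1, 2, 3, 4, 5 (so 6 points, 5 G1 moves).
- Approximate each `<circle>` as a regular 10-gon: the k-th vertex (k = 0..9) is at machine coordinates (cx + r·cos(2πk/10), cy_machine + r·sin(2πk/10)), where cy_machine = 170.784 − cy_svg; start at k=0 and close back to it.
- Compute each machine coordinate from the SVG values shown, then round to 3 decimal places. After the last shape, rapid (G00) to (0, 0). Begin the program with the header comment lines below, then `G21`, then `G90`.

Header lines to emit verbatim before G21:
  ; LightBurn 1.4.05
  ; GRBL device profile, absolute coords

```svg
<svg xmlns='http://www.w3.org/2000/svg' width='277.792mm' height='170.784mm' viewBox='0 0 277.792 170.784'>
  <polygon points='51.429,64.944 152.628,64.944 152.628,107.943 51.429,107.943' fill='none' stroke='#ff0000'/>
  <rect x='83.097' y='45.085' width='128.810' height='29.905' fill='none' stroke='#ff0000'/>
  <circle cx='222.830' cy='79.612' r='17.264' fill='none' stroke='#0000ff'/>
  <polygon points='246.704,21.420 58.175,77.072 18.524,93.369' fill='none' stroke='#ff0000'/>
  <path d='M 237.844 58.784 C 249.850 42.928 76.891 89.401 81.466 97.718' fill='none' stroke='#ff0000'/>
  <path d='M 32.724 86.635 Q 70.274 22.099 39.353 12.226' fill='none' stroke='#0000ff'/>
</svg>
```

viewBox `0 0 277.792 170.784` with mm width/height → 1 unit = 1 mm. Flip: y_m = 170.784 − y_svg.

**Shape 1** — `<polygon>` rectangle, stroke `#ff0000` → score (S686, F1783). Machine vertices: (51.429,105.840) → (152.628,105.840) → (152.628,62.841) → (51.429,62.841) → (51.429,105.840). Closed: final G1 returns to the first vertex.

**Shape 2** — `<rect>` rectangle, stroke `#ff0000` → score (S686, F1783). Machine vertices: (83.097,125.699) → (211.907,125.699) → (211.907,95.794) → (83.097,95.794) → (83.097,125.699). Closed: final G1 returns to the first vertex.

**Shape 3** — `<circle>` circle, stroke `#0000ff` → engrave (S229, F2827). Machine vertices: (240.094,91.172) → (236.797,101.320) → (228.165,107.591) → (217.495,107.591) → (208.863,101.320) → (205.566,91.172) → (208.863,81.024) → (217.495,74.753) → (228.165,74.753) → (236.797,81.024) → (240.094,91.172). Closed: final G1 returns to the first vertex.

**Shape 4** — `<polygon>` closed polygon, stroke `#ff0000` → score (S686, F1783). Machine vertices: (246.704,149.364) → (58.175,93.712) → (18.524,77.415) → (246.704,149.364). Closed: final G1 returns to the first vertex.

**Shape 5** — `<path>` cubic bezier, stroke `#ff0000` → score (S686, F1783). Control points (SVG): P0=(237.844,58.784), P1=(249.850,42.928), P2=(76.891,89.401), P3=(81.466,97.718); sampled at t=k/5. Machine vertices: (237.844,112.000) → (225.752,114.838) → (186.668,107.540) → (137.992,94.930) → (97.125,81.831) → (81.466,73.066). Open path.

**Shape 6** — `<path>` quadratic bezier, stroke `#0000ff` → engrave (S229, F2827). Control points (SVG): P0=(32.724,86.635), P1=(70.274,22.099), P2=(39.353,12.226); sampled at t=k/5. Machine vertices: (32.724,84.149) → (45.005,107.777) → (51.809,127.032) → (53.134,141.914) → (48.983,152.422) → (39.353,158.558). Open path.

; LightBurn 1.4.05
; GRBL device profile, absolute coords
G21
G90
G00 X51.429 Y105.840
M3 S686
G1 X152.628 Y105.840 F1783
G1 X152.628 Y62.841
G1 X51.429 Y62.841
G1 X51.429 Y105.840
G00 X83.097 Y125.699
M3 S686
G1 X211.907 Y125.699 F1783
G1 X211.907 Y95.794
G1 X83.097 Y95.794
G1 X83.097 Y125.699
G00 X240.094 Y91.172
M3 S229
G1 X236.797 Y101.320 F2827
G1 X228.165 Y107.591
G1 X217.495 Y107.591
G1 X208.863 Y101.320
G1 X205.566 Y91.172
G1 X208.863 Y81.024
G1 X217.495 Y74.753
G1 X228.165 Y74.753
G1 X236.797 Y81.024
G1 X240.094 Y91.172
G00 X246.704 Y149.364
M3 S686
G1 X58.175 Y93.712 F1783
G1 X18.524 Y77.415
G1 X246.704 Y149.364
G00 X237.844 Y112.000
M3 S686
G1 X225.752 Y114.838 F1783
G1 X186.668 Y107.540
G1 X137.992 Y94.930
G1 X97.125 Y81.831
G1 X81.466 Y73.066
G00 X32.724 Y84.149
M3 S229
G1 X45.005 Y107.777 F2827
G1 X51.809 Y127.032
G1 X53.134 Y141.914
G1 X48.983 Y152.422
G1 X39.353 Y158.558
M5
G00 X0.000 Y0.000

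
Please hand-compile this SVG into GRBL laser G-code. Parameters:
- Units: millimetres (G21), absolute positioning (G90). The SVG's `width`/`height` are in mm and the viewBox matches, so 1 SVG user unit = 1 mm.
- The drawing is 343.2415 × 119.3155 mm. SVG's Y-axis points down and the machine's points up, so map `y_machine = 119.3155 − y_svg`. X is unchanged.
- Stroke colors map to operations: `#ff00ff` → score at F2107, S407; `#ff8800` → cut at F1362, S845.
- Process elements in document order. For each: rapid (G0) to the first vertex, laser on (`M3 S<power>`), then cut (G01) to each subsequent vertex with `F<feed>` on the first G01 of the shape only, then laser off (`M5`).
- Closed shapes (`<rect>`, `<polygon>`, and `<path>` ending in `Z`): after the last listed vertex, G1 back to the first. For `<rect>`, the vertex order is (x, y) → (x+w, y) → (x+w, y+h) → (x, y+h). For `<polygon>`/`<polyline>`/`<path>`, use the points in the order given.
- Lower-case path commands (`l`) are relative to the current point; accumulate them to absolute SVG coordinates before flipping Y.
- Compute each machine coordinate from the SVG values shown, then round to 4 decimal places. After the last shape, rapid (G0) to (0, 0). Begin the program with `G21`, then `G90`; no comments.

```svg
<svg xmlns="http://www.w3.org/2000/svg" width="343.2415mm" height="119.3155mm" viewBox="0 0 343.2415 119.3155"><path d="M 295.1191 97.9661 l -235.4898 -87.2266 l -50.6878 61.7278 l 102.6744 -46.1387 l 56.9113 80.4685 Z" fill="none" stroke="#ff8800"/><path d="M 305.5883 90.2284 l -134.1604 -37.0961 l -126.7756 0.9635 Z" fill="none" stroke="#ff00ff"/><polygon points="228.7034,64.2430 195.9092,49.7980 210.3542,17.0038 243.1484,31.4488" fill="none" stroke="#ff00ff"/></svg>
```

Since the viewBox matches the mm dimensions, user units are millimetres directly. The only transform is the Y-flip y_m = 119.3155 − y_svg.

Shape 1 is a closed polygon drawn with `<path>`. Its stroke #ff8800 means cut at S845, F1362. After flipping Y the toolpath is (295.1191,21.3494) → (59.6293,108.5760) → (8.9415,46.8482) → (111.6159,92.9869) → (168.5272,12.5184) → (295.1191,21.3494), returning to the start.

Shape 2 is a closed polygon drawn with `<path>`. Its stroke #ff00ff means score at S407, F2107. After flipping Y the toolpath is (305.5883,29.0871) → (171.4279,66.1832) → (44.6523,65.2197) → (305.5883,29.0871), returning to the start.

Shape 3 is a regular polygon drawn with `<polygon>`. Its stroke #ff00ff means score at S407, F2107. After flipping Y the toolpath is (228.7034,55.0725) → (195.9092,69.5175) → (210.3542,102.3117) → (243.1484,87.8667) → (228.7034,55.0725), returning to the start.

G21
G90
G0 X295.1191 Y21.3494
M3 S845
G01 X59.6293 Y108.5760 F1362
G01 X8.9415 Y46.8482
G01 X111.6159 Y92.9869
G01 X168.5272 Y12.5184
G01 X295.1191 Y21.3494
M5
G0 X305.5883 Y29.0871
M3 S407
G01 X171.4279 Y66.1832 F2107
G01 X44.6523 Y65.2197
G01 X305.5883 Y29.0871
M5
G0 X228.7034 Y55.0725
M3 S407
G01 X195.9092 Y69.5175 F2107
G01 X210.3542 Y102.3117
G01 X243.1484 Y87.8667
G01 X228.7034 Y55.0725
M5
G0 X0.0000 Y0.0000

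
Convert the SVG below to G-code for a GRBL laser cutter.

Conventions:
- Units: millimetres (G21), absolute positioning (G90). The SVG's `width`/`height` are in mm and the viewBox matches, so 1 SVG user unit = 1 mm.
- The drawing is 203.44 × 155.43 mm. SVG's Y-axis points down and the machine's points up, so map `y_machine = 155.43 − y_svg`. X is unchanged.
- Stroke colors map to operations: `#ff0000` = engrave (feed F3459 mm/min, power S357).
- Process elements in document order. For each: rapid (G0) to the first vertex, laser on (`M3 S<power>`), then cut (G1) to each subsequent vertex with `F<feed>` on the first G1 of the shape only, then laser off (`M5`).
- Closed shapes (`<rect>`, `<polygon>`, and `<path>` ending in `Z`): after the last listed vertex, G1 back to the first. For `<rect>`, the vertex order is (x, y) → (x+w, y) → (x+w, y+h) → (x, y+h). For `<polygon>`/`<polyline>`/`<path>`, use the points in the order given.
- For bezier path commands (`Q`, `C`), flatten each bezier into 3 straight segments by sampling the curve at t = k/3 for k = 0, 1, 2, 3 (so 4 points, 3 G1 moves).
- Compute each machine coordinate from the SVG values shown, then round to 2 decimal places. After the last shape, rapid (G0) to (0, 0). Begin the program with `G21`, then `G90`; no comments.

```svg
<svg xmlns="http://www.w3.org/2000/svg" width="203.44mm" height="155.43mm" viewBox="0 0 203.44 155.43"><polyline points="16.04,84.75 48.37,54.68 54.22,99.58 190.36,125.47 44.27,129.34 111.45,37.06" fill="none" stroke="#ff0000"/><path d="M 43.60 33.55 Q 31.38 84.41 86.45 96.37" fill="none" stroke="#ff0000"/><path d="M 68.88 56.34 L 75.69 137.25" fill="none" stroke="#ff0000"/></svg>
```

G21
G90
G0 X16.04 Y70.68
M3 S357
G1 X48.37 Y100.75 F3459
G1 X54.22 Y55.85
G1 X190.36 Y29.96
G1 X44.27 Y26.09
G1 X111.45 Y118.37
M5
G0 X43.60 Y121.88
M3 S357
G1 X42.93 Y92.30 F3459
G1 X57.21 Y71.36
G1 X86.45 Y59.06
M5
G0 X68.88 Y99.09
M3 S357
G1 X75.69 Y18.18 F3459
M5
G0 X0.00 Y0.00

1 u = 1 mm; y_m = 155.43 − y.

[1] `<polyline>` open polyline, #ff0000→engrave S357 F3459: (16.04,70.68) → (48.37,100.75) → (54.22,55.85) → (190.36,29.96) → (44.27,26.09) → (111.45,118.37)

[2] `<path>` quadratic bezier, #ff0000→engrave S357 F3459: (43.60,121.88) → (42.93,92.30) → (57.21,71.36) → (86.45,59.06)

[3] `<path>` line segment, #ff0000→engrave S357 F3459: (68.88,99.09) → (75.69,18.18)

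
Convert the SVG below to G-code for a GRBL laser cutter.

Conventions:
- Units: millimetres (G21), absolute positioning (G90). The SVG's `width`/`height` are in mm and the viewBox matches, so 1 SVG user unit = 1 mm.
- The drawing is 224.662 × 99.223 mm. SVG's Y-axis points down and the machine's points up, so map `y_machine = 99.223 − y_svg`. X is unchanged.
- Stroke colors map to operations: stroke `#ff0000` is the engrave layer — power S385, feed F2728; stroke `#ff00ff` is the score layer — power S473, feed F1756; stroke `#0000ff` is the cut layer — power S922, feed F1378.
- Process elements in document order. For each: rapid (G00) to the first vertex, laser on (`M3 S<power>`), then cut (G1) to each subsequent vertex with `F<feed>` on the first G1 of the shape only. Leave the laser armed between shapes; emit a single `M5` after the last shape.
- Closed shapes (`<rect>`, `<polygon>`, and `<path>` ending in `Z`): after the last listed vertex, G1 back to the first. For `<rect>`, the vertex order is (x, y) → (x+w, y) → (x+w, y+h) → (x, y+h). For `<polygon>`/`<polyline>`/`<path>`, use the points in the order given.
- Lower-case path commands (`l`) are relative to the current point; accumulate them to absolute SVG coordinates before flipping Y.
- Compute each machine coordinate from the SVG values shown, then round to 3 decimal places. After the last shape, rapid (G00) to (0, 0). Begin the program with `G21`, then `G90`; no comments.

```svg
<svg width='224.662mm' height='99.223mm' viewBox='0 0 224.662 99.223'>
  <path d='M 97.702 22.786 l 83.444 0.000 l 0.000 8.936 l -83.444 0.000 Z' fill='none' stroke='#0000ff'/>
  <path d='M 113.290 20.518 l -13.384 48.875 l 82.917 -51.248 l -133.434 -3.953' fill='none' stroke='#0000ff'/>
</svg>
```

G21
G90
G00 X97.702 Y76.437
M3 S922
G1 X181.146 Y76.437 F1378
G1 X181.146 Y67.501
G1 X97.702 Y67.501
G1 X97.702 Y76.437
G00 X113.290 Y78.705
M3 S922
G1 X99.906 Y29.830 F1378
G1 X182.823 Y81.078
G1 X49.389 Y85.031
M5
G00 X0.000 Y0.000

viewBox `0 0 224.662 99.223` with mm width/height → 1 unit = 1 mm. Flip: y_m = 99.223 − y_svg.

**Shape 1** — `<path>` rectangle, stroke `#0000ff` → cut (S922, F1378). Machine vertices: (97.702,76.437) → (181.146,76.437) → (181.146,67.501) → (97.702,67.501) → (97.702,76.437). Closed: final G1 returns to the first vertex.

**Shape 2** — `<path>` open polyline, stroke `#0000ff` → cut (S922, F1378). Machine vertices: (113.290,78.705) → (99.906,29.830) → (182.823,81.078) → (49.389,85.031). Open path.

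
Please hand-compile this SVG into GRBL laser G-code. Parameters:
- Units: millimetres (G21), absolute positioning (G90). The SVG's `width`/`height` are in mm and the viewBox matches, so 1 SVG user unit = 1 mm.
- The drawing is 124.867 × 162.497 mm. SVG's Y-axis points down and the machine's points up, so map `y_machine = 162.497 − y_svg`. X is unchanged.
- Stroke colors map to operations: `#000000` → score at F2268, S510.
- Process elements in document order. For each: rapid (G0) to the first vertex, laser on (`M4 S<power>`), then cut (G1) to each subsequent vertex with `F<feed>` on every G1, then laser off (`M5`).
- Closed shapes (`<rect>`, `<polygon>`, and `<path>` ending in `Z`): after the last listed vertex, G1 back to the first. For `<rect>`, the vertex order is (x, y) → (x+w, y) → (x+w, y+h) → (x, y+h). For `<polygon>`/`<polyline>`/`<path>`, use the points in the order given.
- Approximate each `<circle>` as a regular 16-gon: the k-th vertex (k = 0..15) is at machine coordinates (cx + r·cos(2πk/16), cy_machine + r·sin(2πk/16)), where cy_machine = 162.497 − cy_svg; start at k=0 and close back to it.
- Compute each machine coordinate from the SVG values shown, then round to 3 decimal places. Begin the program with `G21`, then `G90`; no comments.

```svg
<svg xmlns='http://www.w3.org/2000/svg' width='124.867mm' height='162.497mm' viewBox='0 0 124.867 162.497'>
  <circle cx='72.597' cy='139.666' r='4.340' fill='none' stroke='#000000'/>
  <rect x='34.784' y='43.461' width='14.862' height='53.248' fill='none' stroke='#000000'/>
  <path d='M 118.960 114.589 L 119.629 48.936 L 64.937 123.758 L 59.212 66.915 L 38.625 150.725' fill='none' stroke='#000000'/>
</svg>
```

1 u = 1 mm; y_m = 162.497 − y.

[1] `<circle>` circle, #000000→score S510 F2268: (76.937,22.831) → (76.607,24.492) → (75.666,25.900) → (74.258,26.841) → (72.597,27.171) → (70.936,26.841) → (69.528,25.900) → (68.587,24.492) → (68.257,22.831) → (68.587,21.170) → (69.528,19.762) → (70.936,18.821) → (72.597,18.491) → (74.258,18.821) → (75.666,19.762) → (76.607,21.170) → (76.937,22.831) (closed)

[2] `<rect>` rectangle, #000000→score S510 F2268: (34.784,119.036) → (49.646,119.036) → (49.646,65.788) → (34.784,65.788) → (34.784,119.036) (closed)

[3] `<path>` open polyline, #000000→score S510 F2268: (118.960,47.908) → (119.629,113.561) → (64.937,38.739) → (59.212,95.582) → (38.625,11.772)

G21
G90
G0 X76.937 Y22.831
M4 S510
G1 X76.607 Y24.492 F2268
G1 X75.666 Y25.900 F2268
G1 X74.258 Y26.841 F2268
G1 X72.597 Y27.171 F2268
G1 X70.936 Y26.841 F2268
G1 X69.528 Y25.900 F2268
G1 X68.587 Y24.492 F2268
G1 X68.257 Y22.831 F2268
G1 X68.587 Y21.170 F2268
G1 X69.528 Y19.762 F2268
G1 X70.936 Y18.821 F2268
G1 X72.597 Y18.491 F2268
G1 X74.258 Y18.821 F2268
G1 X75.666 Y19.762 F2268
G1 X76.607 Y21.170 F2268
G1 X76.937 Y22.831 F2268
M5
G0 X34.784 Y119.036
M4 S510
G1 X49.646 Y119.036 F2268
G1 X49.646 Y65.788 F2268
G1 X34.784 Y65.788 F2268
G1 X34.784 Y119.036 F2268
M5
G0 X118.960 Y47.908
M4 S510
G1 X119.629 Y113.561 F2268
G1 X64.937 Y38.739 F2268
G1 X59.212 Y95.582 F2268
G1 X38.625 Y11.772 F2268
M5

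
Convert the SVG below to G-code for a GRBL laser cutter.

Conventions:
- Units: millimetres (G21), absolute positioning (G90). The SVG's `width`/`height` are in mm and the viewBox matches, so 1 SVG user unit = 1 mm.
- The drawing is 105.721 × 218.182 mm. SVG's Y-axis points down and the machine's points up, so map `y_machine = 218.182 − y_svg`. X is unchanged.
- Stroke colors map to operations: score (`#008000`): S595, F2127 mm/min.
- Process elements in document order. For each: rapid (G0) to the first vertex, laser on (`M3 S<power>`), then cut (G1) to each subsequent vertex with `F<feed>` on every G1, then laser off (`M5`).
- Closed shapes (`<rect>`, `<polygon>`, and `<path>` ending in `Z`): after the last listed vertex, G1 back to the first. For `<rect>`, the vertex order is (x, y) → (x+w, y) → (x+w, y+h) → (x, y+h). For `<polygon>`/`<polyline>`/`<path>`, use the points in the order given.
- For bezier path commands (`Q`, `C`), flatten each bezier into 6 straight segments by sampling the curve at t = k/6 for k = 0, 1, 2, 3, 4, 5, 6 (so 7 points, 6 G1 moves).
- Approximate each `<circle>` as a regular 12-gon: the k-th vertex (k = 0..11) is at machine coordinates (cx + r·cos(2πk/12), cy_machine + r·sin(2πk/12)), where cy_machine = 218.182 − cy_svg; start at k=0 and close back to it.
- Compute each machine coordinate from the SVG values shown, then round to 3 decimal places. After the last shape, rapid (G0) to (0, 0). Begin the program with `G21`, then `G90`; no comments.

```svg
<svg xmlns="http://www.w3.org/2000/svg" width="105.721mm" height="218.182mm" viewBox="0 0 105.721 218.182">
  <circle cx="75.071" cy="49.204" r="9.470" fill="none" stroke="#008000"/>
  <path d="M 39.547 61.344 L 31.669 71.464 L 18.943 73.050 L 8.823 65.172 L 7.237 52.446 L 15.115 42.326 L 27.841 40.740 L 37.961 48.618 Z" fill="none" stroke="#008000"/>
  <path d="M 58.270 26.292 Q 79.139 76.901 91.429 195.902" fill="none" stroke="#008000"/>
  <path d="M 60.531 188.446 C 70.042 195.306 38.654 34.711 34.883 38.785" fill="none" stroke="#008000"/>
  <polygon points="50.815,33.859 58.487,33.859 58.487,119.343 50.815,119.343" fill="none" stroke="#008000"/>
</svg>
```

G21
G90
G0 X84.541 Y168.978
M3 S595
G1 X83.272 Y173.713 F2127
G1 X79.806 Y177.179 F2127
G1 X75.071 Y178.448 F2127
G1 X70.336 Y177.179 F2127
G1 X66.870 Y173.713 F2127
G1 X65.601 Y168.978 F2127
G1 X66.870 Y164.243 F2127
G1 X70.336 Y160.777 F2127
G1 X75.071 Y159.508 F2127
G1 X79.806 Y160.777 F2127
G1 X83.272 Y164.243 F2127
G1 X84.541 Y168.978 F2127
M5
G0 X39.547 Y156.838
M3 S595
G1 X31.669 Y146.718 F2127
G1 X18.943 Y145.132 F2127
G1 X8.823 Y153.010 F2127
G1 X7.237 Y165.736 F2127
G1 X15.115 Y175.856 F2127
G1 X27.841 Y177.442 F2127
G1 X37.961 Y169.564 F2127
G1 X39.547 Y156.838 F2127
M5
G0 X58.270 Y191.890
M3 S595
G1 X64.988 Y173.121 F2127
G1 X71.229 Y150.552 F2127
G1 X76.994 Y124.183 F2127
G1 X82.282 Y94.015 F2127
G1 X87.094 Y60.047 F2127
G1 X91.429 Y22.280 F2127
M5
G0 X60.531 Y29.736
M3 S595
G1 X62.195 Y38.723 F2127
G1 X58.947 Y66.393 F2127
G1 X52.688 Y103.522 F2127
G1 X45.322 Y140.882 F2127
G1 X38.753 Y169.249 F2127
G1 X34.883 Y179.397 F2127
M5
G0 X50.815 Y184.323
M3 S595
G1 X58.487 Y184.323 F2127
G1 X58.487 Y98.839 F2127
G1 X50.815 Y98.839 F2127
G1 X50.815 Y184.323 F2127
M5
G0 X0.000 Y0.000

Since the viewBox matches the mm dimensions, user units are millimetres directly. The only transform is the Y-flip y_m = 218.182 − y_svg.

Shape 1 is a circle drawn with `<circle>`. Its stroke #008000 means score at S595, F2127. After flipping Y the toolpath is (84.541,168.978) → (83.272,173.713) → (79.806,177.179) → (75.071,178.448) → (70.336,177.179) → (66.870,173.713) → (65.601,168.978) → (66.870,164.243) → (70.336,160.777) → (75.071,159.508) → (79.806,160.777) → (83.272,164.243) → (84.541,168.978), returning to the start.

Shape 2 is a regular polygon drawn with `<path>`. Its stroke #008000 means score at S595, F2127. After flipping Y the toolpath is (39.547,156.838) → (31.669,146.718) → (18.943,145.132) → (8.823,153.010) → (7.237,165.736) → (15.115,175.856) → (27.841,177.442) → (37.961,169.564) → (39.547,156.838), returning to the start.

Shape 3 is a quadratic bezier drawn with `<path>`. Its stroke #008000 means score at S595, F2127. After flipping Y the toolpath is (58.270,191.890) → (64.988,173.121) → (71.229,150.552) → (76.994,124.183) → (82.282,94.015) → (87.094,60.047) → (91.429,22.280).

Shape 4 is a cubic bezier drawn with `<path>`. Its stroke #008000 means score at S595, F2127. After flipping Y the toolpath is (60.531,29.736) → (62.195,38.723) → (58.947,66.393) → (52.688,103.522) → (45.322,140.882) → (38.753,169.249) → (34.883,179.397).

Shape 5 is a rectangle drawn with `<polygon>`. Its stroke #008000 means score at S595, F2127. After flipping Y the toolpath is (50.815,184.323) → (58.487,184.323) → (58.487,98.839) → (50.815,98.839) → (50.815,184.323), returning to the start.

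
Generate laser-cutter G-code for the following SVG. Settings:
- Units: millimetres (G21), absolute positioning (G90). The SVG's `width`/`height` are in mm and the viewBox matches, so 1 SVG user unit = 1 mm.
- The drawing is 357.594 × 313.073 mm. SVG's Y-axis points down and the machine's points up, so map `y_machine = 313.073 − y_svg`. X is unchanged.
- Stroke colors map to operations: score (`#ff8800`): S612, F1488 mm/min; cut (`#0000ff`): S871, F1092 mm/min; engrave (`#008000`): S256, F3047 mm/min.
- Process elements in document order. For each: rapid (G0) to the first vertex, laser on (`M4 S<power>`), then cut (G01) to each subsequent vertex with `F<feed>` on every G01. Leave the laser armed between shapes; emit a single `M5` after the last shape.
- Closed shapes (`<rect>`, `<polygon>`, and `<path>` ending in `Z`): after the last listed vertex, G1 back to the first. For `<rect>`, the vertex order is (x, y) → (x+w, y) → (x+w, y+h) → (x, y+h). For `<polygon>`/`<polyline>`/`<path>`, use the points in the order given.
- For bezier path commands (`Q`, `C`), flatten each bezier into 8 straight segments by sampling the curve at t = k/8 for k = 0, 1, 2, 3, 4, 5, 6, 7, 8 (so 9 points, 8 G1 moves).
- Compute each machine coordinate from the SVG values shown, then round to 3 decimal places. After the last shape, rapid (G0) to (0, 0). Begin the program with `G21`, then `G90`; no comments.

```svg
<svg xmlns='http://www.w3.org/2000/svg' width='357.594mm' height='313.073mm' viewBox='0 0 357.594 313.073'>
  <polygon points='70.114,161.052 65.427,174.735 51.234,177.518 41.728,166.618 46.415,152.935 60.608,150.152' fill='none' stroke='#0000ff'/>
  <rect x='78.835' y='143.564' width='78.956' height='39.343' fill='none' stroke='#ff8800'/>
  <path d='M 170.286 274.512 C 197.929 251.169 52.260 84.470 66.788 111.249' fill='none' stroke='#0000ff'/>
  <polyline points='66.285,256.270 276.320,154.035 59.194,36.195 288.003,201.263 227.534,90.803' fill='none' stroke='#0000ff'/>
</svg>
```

viewBox `0 0 357.594 313.073` with mm width/height → 1 unit = 1 mm. Flip: y_m = 313.073 − y_svg.

**Shape 1** — `<polygon>` regular polygon, stroke `#0000ff` → cut (S871, F1092). Machine vertices: (70.114,152.021) → (65.427,138.338) → (51.234,135.555) → (41.728,146.455) → (46.415,160.138) → (60.608,162.921) → (70.114,152.021). Closed: final G1 returns to the first vertex.

**Shape 2** — `<rect>` rectangle, stroke `#ff8800` → score (S612, F1488). Machine vertices: (78.835,169.509) → (157.791,169.509) → (157.791,130.166) → (78.835,130.166) → (78.835,169.509). Closed: final G1 returns to the first vertex.

**Shape 3** — `<path>` cubic bezier, stroke `#0000ff` → cut (S871, F1092). Control points (SVG): P0=(170.286,274.512), P1=(197.929,251.169), P2=(52.260,84.470), P3=(66.788,111.249); sampled at t=k/8. Machine vertices: (170.286,38.561) → (173.180,53.377) → (163.733,77.684) → (145.856,107.537) → (123.455,138.988) → (100.440,168.090) → (80.718,190.894) → (68.198,203.455) → (66.788,201.824). Open path.

**Shape 4** — `<polyline>` open polyline, stroke `#0000ff` → cut (S871, F1092). Machine vertices: (66.285,56.803) → (276.320,159.038) → (59.194,276.878) → (288.003,111.810) → (227.534,222.270). Open path.

G21
G90
G0 X70.114 Y152.021
M4 S871
G01 X65.427 Y138.338 F1092
G01 X51.234 Y135.555 F1092
G01 X41.728 Y146.455 F1092
G01 X46.415 Y160.138 F1092
G01 X60.608 Y162.921 F1092
G01 X70.114 Y152.021 F1092
G0 X78.835 Y169.509
M4 S612
G01 X157.791 Y169.509 F1488
G01 X157.791 Y130.166 F1488
G01 X78.835 Y130.166 F1488
G01 X78.835 Y169.509 F1488
G0 X170.286 Y38.561
M4 S871
G01 X173.180 Y53.377 F1092
G01 X163.733 Y77.684 F1092
G01 X145.856 Y107.537 F1092
G01 X123.455 Y138.988 F1092
G01 X100.440 Y168.090 F1092
G01 X80.718 Y190.894 F1092
G01 X68.198 Y203.455 F1092
G01 X66.788 Y201.824 F1092
G0 X66.285 Y56.803
M4 S871
G01 X276.320 Y159.038 F1092
G01 X59.194 Y276.878 F1092
G01 X288.003 Y111.810 F1092
G01 X227.534 Y222.270 F1092
M5
G0 X0.000 Y0.000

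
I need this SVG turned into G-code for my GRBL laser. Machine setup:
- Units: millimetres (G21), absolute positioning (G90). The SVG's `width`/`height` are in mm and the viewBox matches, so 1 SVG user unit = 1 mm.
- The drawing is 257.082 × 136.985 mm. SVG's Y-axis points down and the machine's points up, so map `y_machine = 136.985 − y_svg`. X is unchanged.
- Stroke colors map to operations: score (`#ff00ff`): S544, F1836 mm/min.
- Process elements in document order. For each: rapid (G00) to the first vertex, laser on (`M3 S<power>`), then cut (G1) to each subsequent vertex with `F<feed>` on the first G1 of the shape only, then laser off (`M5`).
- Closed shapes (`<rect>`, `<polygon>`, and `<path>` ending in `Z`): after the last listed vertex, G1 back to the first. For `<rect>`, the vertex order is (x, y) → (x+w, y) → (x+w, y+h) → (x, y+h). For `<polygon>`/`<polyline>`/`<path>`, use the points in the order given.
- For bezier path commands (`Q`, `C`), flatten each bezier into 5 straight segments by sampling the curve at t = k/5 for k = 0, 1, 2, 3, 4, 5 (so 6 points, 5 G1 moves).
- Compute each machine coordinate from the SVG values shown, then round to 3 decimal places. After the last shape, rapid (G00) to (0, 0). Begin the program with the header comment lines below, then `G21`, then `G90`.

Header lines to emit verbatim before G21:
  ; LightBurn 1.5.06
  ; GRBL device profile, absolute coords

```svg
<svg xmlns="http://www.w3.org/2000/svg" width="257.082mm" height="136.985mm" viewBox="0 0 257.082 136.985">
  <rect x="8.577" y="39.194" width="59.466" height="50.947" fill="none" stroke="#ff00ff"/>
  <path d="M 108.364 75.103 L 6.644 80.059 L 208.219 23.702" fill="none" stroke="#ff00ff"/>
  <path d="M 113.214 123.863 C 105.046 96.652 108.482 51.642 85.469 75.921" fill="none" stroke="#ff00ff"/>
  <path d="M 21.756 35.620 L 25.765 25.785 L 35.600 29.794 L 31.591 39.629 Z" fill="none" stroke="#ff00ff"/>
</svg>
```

viewBox `0 0 257.082 136.985` with mm width/height → 1 unit = 1 mm. Flip: y_m = 136.985 − y_svg.

**Shape 1** — `<rect>` rectangle, stroke `#ff00ff` → score (S544, F1836). Machine vertices: (8.577,97.791) → (68.043,97.791) → (68.043,46.844) → (8.577,46.844) → (8.577,97.791). Closed: final G1 returns to the first vertex.

**Shape 2** — `<path>` open polyline, stroke `#ff00ff` → score (S544, F1836). Machine vertices: (108.364,61.882) → (6.644,56.926) → (208.219,113.283). Open path.

**Shape 3** — `<path>` cubic bezier, stroke `#ff00ff` → score (S544, F1836). Control points (SVG): P0=(113.214,123.863), P1=(105.046,96.652), P2=(108.482,51.642), P3=(85.469,75.921); sampled at t=k/5. Machine vertices: (113.214,13.122) → (109.401,30.888) → (106.547,48.745) → (102.824,62.514) → (96.407,68.013) → (85.469,61.064). Open path.

**Shape 4** — `<path>` regular polygon, stroke `#ff00ff` → score (S544, F1836). Machine vertices: (21.756,101.365) → (25.765,111.200) → (35.600,107.191) → (31.591,97.356) → (21.756,101.365). Closed: final G1 returns to the first vertex.

; LightBurn 1.5.06
; GRBL device profile, absolute coords
G21
G90
G00 X8.577 Y97.791
M3 S544
G1 X68.043 Y97.791 F1836
G1 X68.043 Y46.844
G1 X8.577 Y46.844
G1 X8.577 Y97.791
M5
G00 X108.364 Y61.882
M3 S544
G1 X6.644 Y56.926 F1836
G1 X208.219 Y113.283
M5
G00 X113.214 Y13.122
M3 S544
G1 X109.401 Y30.888 F1836
G1 X106.547 Y48.745
G1 X102.824 Y62.514
G1 X96.407 Y68.013
G1 X85.469 Y61.064
M5
G00 X21.756 Y101.365
M3 S544
G1 X25.765 Y111.200 F1836
G1 X35.600 Y107.191
G1 X31.591 Y97.356
G1 X21.756 Y101.365
M5
G00 X0.000 Y0.000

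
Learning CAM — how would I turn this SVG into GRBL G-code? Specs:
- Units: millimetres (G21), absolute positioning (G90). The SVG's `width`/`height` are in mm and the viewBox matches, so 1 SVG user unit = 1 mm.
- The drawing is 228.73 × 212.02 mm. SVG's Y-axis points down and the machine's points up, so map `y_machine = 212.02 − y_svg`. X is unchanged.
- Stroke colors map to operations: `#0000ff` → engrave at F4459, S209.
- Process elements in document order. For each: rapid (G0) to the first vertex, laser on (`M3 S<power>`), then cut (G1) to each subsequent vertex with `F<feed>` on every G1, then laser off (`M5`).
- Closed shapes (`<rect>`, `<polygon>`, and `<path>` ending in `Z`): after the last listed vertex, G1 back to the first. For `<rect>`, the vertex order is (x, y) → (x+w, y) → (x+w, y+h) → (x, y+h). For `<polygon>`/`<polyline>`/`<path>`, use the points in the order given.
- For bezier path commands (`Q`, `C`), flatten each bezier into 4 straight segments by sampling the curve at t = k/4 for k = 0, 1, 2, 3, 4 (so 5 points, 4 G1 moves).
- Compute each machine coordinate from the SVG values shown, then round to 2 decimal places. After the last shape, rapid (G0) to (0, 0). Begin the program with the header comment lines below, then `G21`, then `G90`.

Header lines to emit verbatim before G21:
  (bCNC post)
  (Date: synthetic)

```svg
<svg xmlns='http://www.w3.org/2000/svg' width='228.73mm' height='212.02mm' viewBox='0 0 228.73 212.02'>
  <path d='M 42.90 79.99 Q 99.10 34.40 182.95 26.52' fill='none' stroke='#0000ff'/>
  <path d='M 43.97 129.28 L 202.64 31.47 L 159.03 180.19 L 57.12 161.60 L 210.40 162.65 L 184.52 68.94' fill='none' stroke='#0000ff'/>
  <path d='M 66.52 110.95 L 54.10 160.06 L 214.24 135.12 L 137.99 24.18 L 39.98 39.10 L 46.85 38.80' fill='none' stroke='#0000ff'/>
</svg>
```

(bCNC post)
(Date: synthetic)
G21
G90
G0 X42.90 Y132.03
M3 S209
G1 X72.73 Y152.47 F4459
G1 X106.01 Y168.19 F4459
G1 X142.75 Y179.20 F4459
G1 X182.95 Y185.50 F4459
M5
G0 X43.97 Y82.74
M3 S209
G1 X202.64 Y180.55 F4459
G1 X159.03 Y31.83 F4459
G1 X57.12 Y50.42 F4459
G1 X210.40 Y49.37 F4459
G1 X184.52 Y143.08 F4459
M5
G0 X66.52 Y101.07
M3 S209
G1 X54.10 Y51.96 F4459
G1 X214.24 Y76.90 F4459
G1 X137.99 Y187.84 F4459
G1 X39.98 Y172.92 F4459
G1 X46.85 Y173.22 F4459
M5
G0 X0.00 Y0.00

Since the viewBox matches the mm dimensions, user units are millimetres directly. The only transform is the Y-flip y_m = 212.02 − y_svg.

Shape 1 is a quadratic bezier drawn with `<path>`. Its stroke #0000ff means engrave at S209, F4459. After flipping Y the toolpath is (42.90,132.03) → (72.73,152.47) → (106.01,168.19) → (142.75,179.20) → (182.95,185.50).

Shape 2 is a open polyline drawn with `<path>`. Its stroke #0000ff means engrave at S209, F4459. After flipping Y the toolpath is (43.97,82.74) → (202.64,180.55) → (159.03,31.83) → (57.12,50.42) → (210.40,49.37) → (184.52,143.08).

Shape 3 is a open polyline drawn with `<path>`. Its stroke #0000ff means engrave at S209, F4459. After flipping Y the toolpath is (66.52,101.07) → (54.10,51.96) → (214.24,76.90) → (137.99,187.84) → (39.98,172.92) → (46.85,173.22).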